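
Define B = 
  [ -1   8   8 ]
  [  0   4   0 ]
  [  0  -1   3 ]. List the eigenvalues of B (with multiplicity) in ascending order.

Characteristic polynomial: p(s) = s^3 - 6s^2 + 5s + 12 = (s - 4)(s - 3)(s + 1).
Roots (with multiplicity): -1, 3, 4.

-1, 3, 4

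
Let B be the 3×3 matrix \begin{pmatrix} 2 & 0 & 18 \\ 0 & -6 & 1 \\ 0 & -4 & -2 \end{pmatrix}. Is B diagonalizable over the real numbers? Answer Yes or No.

No

Characteristic polynomial: p(t) = t^3 + 6t^2 - 32 = (t - 2)(t + 4)^2.
t = -4 has algebraic multiplicity 2; rank(B + 4I) = 2, so geometric multiplicity = 1.
Geometric multiplicity < algebraic multiplicity, so B is not diagonalizable.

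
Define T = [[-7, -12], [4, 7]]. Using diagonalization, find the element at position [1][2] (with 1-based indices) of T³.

-12

Characteristic polynomial: s^2 - 1 = (s - 1)(s + 1), so the eigenvalues are -1, 1.
s=-1: eigenvector (-2, 1).
s=1: eigenvector (-3, 2).
P = [[-2, -3], [1, 2]], D = diag(-1, 1), P⁻¹ = [[-2, -3], [1, 2]].
T³ = P·diag(-1, 1)·P⁻¹ = [[-7, -12], [4, 7]].
The requested entry is -12.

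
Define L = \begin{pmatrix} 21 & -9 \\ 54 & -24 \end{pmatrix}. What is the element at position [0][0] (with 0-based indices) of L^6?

Characteristic polynomial: λ^2 + 3λ - 18 = (λ - 3)(λ + 6), so the eigenvalues are -6, 3.
λ=3: eigenvector (-1, -2).
λ=-6: eigenvector (-1, -3).
P = [[-1, -1], [-2, -3]], D = diag(3, -6), P⁻¹ = [[-3, 1], [2, -1]].
L⁶ = P·diag(729, 46656)·P⁻¹ = [[-91125, 45927], [-275562, 138510]].
The requested entry is -91125.

-91125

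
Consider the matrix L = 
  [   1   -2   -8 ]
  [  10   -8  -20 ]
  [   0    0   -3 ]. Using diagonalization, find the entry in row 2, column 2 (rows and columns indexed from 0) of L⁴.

81

Characteristic polynomial: r^3 + 10r^2 + 33r + 36 = (r + 3)^2(r + 4), so the eigenvalues are -4, -3, -3.
r=-3: eigenvector (1, 2, 0).
r=-4: eigenvector (2, 5, 0).
r=-3: eigenvector (-4, -12, 1).
P = [[1, 2, -4], [2, 5, -12], [0, 0, 1]], D = diag(-3, -4, -3), P⁻¹ = [[5, -2, -4], [-2, 1, 4], [0, 0, 1]].
L⁴ = P·diag(81, 256, 81)·P⁻¹ = [[-619, 350, 1400], [-1750, 956, 3500], [0, 0, 81]].
The requested entry is 81.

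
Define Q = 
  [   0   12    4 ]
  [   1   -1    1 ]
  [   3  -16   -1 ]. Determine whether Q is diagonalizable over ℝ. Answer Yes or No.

No

Characteristic polynomial: p(s) = s^3 + 2s^2 - 7s + 4 = (s - 1)^2(s + 4).
s = 1 has algebraic multiplicity 2; rank(Q − 1I) = 2, so geometric multiplicity = 1.
Geometric multiplicity < algebraic multiplicity, so Q is not diagonalizable.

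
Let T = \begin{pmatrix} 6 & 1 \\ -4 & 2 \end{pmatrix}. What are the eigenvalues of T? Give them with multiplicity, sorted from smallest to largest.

Characteristic polynomial: p(s) = s^2 - 8s + 16 = (s - 4)^2.
Roots (with multiplicity): 4, 4.

4, 4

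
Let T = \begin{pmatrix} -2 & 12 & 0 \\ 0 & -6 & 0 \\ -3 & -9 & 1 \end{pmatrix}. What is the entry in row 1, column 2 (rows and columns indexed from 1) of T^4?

-3840

Characteristic polynomial: r^3 + 7r^2 + 4r - 12 = (r - 1)(r + 2)(r + 6), so the eigenvalues are -6, -2, 1.
r=1: eigenvector (0, 0, -1).
r=-2: eigenvector (1, 0, 1).
r=-6: eigenvector (-3, 1, 0).
P = [[0, 1, -3], [0, 0, 1], [-1, 1, 0]], D = diag(1, -2, -6), P⁻¹ = [[1, 3, -1], [1, 3, 0], [0, 1, 0]].
T⁴ = P·diag(1, 16, 1296)·P⁻¹ = [[16, -3840, 0], [0, 1296, 0], [15, 45, 1]].
The requested entry is -3840.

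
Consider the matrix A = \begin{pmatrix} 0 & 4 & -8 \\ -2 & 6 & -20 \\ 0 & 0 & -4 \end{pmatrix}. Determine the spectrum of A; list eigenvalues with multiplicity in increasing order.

-4, 2, 4

Characteristic polynomial: p(t) = t^3 - 2t^2 - 16t + 32 = (t - 4)(t - 2)(t + 4).
Roots (with multiplicity): -4, 2, 4.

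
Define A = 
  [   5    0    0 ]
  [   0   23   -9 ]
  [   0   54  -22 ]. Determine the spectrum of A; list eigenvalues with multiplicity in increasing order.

-4, 5, 5

Characteristic polynomial: p(r) = r^3 - 6r^2 - 15r + 100 = (r - 5)^2(r + 4).
Roots (with multiplicity): -4, 5, 5.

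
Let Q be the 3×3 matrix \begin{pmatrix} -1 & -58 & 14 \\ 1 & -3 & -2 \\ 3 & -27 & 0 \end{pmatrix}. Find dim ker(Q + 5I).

Q + 5I = [[4, -58, 14], [1, 2, -2], [3, -27, 5]].
This matrix has rank 2, so its null space has dimension 3 − 2 = 1.

1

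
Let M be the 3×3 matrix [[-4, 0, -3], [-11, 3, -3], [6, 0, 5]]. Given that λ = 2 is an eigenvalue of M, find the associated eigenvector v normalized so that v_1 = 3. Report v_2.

15

M − 2I = [[-6, 0, -3], [-11, 1, -3], [6, 0, 3]].
Solving (M − 2I)v = 0 gives the eigenspace spanned by (3, 15, -6).
With v_1 = 3, v = (3, 15, -6), so v_2 = 15.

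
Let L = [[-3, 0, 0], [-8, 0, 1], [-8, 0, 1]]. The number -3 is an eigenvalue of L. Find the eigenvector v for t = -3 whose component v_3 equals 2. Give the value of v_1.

L + 3I = [[0, 0, 0], [-8, 3, 1], [-8, 0, 4]].
Solving (L + 3I)v = 0 gives the eigenspace spanned by (1, 2, 2).
With v_3 = 2, v = (1, 2, 2), so v_1 = 1.

1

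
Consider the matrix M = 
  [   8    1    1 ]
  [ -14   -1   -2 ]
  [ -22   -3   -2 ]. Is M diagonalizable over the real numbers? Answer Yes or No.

Characteristic polynomial: p(μ) = μ^3 - 5μ^2 + 8μ - 4 = (μ - 2)^2(μ - 1).
μ = 2 has algebraic multiplicity 2; rank(M − 2I) = 2, so geometric multiplicity = 1.
Geometric multiplicity < algebraic multiplicity, so M is not diagonalizable.

No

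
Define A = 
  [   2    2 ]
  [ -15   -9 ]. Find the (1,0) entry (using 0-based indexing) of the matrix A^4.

Characteristic polynomial: μ^2 + 7μ + 12 = (μ + 3)(μ + 4), so the eigenvalues are -4, -3.
μ=-4: eigenvector (-1, 3).
μ=-3: eigenvector (-2, 5).
P = [[-1, -2], [3, 5]], D = diag(-4, -3), P⁻¹ = [[5, 2], [-3, -1]].
A⁴ = P·diag(256, 81)·P⁻¹ = [[-794, -350], [2625, 1131]].
The requested entry is 2625.

2625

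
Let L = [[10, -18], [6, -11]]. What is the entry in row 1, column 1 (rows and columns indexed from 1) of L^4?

-44

Characteristic polynomial: r^2 + r - 2 = (r - 1)(r + 2), so the eigenvalues are -2, 1.
r=1: eigenvector (2, 1).
r=-2: eigenvector (-3, -2).
P = [[2, -3], [1, -2]], D = diag(1, -2), P⁻¹ = [[2, -3], [1, -2]].
L⁴ = P·diag(1, 16)·P⁻¹ = [[-44, 90], [-30, 61]].
The requested entry is -44.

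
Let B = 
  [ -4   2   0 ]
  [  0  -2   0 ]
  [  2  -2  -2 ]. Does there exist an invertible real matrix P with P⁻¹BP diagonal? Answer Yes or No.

Yes

Characteristic polynomial: p(r) = r^3 + 8r^2 + 20r + 16 = (r + 2)^2(r + 4).
r = -2 has algebraic multiplicity 2; rank(B + 2I) = 1, so geometric multiplicity = 2.
Every eigenvalue has geometric = algebraic multiplicity, so B is diagonalizable.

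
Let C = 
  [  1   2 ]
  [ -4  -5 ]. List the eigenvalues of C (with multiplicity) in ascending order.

Characteristic polynomial: p(μ) = μ^2 + 4μ + 3 = (μ + 1)(μ + 3).
Roots (with multiplicity): -3, -1.

-3, -1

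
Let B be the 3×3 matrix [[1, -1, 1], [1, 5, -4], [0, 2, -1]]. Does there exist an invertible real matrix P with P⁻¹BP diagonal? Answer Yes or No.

No

Characteristic polynomial: p(r) = r^3 - 5r^2 + 8r - 4 = (r - 2)^2(r - 1).
r = 2 has algebraic multiplicity 2; rank(B − 2I) = 2, so geometric multiplicity = 1.
Geometric multiplicity < algebraic multiplicity, so B is not diagonalizable.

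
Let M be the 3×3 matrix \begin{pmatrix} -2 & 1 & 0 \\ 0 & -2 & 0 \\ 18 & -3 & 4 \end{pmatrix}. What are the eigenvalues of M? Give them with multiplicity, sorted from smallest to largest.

-2, -2, 4

Characteristic polynomial: p(λ) = λ^3 - 12λ - 16 = (λ - 4)(λ + 2)^2.
Roots (with multiplicity): -2, -2, 4.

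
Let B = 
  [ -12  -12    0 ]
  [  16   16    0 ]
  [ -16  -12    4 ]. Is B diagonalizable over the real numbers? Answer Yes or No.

Yes

Characteristic polynomial: p(t) = t^3 - 8t^2 + 16t = t(t - 4)^2.
t = 4 has algebraic multiplicity 2; rank(B − 4I) = 1, so geometric multiplicity = 2.
Every eigenvalue has geometric = algebraic multiplicity, so B is diagonalizable.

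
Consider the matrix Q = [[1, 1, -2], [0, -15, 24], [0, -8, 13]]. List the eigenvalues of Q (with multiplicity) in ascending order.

-3, 1, 1

Characteristic polynomial: p(t) = t^3 + t^2 - 5t + 3 = (t - 1)^2(t + 3).
Roots (with multiplicity): -3, 1, 1.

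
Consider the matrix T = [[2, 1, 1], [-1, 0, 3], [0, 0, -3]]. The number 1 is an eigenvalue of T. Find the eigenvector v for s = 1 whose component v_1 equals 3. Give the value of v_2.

T − 1I = [[1, 1, 1], [-1, -1, 3], [0, 0, -4]].
Solving (T − 1I)v = 0 gives the eigenspace spanned by (3, -3, 0).
With v_1 = 3, v = (3, -3, 0), so v_2 = -3.

-3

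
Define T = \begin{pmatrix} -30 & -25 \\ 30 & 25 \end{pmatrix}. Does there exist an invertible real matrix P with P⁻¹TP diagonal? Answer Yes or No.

Yes

Characteristic polynomial: p(λ) = λ^2 + 5λ = λ(λ + 5).
All 2 eigenvalues are distinct, so T is diagonalizable.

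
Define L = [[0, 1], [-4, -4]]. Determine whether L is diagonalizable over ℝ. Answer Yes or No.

No

Characteristic polynomial: p(λ) = λ^2 + 4λ + 4 = (λ + 2)^2.
λ = -2 has algebraic multiplicity 2; rank(L + 2I) = 1, so geometric multiplicity = 1.
Geometric multiplicity < algebraic multiplicity, so L is not diagonalizable.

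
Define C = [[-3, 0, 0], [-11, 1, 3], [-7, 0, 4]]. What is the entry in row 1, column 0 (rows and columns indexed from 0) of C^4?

-95

Characteristic polynomial: s^3 - 2s^2 - 11s + 12 = (s - 4)(s - 1)(s + 3), so the eigenvalues are -3, 1, 4.
s=-3: eigenvector (1, 2, 1).
s=1: eigenvector (0, 1, 0).
s=4: eigenvector (0, 1, 1).
P = [[1, 0, 0], [2, 1, 1], [1, 0, 1]], D = diag(-3, 1, 4), P⁻¹ = [[1, 0, 0], [-1, 1, -1], [-1, 0, 1]].
C⁴ = P·diag(81, 1, 256)·P⁻¹ = [[81, 0, 0], [-95, 1, 255], [-175, 0, 256]].
The requested entry is -95.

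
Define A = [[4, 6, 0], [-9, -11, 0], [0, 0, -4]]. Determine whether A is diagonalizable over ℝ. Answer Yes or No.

Yes

Characteristic polynomial: p(μ) = μ^3 + 11μ^2 + 38μ + 40 = (μ + 2)(μ + 4)(μ + 5).
All 3 eigenvalues are distinct, so A is diagonalizable.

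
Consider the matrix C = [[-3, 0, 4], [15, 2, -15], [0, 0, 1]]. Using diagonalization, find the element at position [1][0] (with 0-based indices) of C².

Characteristic polynomial: t^3 - 7t + 6 = (t - 2)(t - 1)(t + 3), so the eigenvalues are -3, 1, 2.
t=1: eigenvector (1, 0, 1).
t=2: eigenvector (0, 1, 0).
t=-3: eigenvector (1, -3, 0).
P = [[1, 0, 1], [0, 1, -3], [1, 0, 0]], D = diag(1, 2, -3), P⁻¹ = [[0, 0, 1], [3, 1, -3], [1, 0, -1]].
C² = P·diag(1, 4, 9)·P⁻¹ = [[9, 0, -8], [-15, 4, 15], [0, 0, 1]].
The requested entry is -15.

-15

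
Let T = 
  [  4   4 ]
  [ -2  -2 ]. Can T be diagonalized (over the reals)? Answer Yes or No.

Yes

Characteristic polynomial: p(s) = s^2 - 2s = s(s - 2).
All 2 eigenvalues are distinct, so T is diagonalizable.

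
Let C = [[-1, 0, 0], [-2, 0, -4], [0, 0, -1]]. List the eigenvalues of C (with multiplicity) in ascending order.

Characteristic polynomial: p(r) = r^3 + 2r^2 + r = r(r + 1)^2.
Roots (with multiplicity): -1, -1, 0.

-1, -1, 0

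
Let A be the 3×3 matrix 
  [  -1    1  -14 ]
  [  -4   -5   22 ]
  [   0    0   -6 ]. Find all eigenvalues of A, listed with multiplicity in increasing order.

-6, -3, -3

Characteristic polynomial: p(s) = s^3 + 12s^2 + 45s + 54 = (s + 3)^2(s + 6).
Roots (with multiplicity): -6, -3, -3.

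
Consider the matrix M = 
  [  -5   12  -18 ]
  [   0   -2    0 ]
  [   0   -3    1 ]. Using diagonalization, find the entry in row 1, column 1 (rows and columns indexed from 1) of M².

25

Characteristic polynomial: r^3 + 6r^2 + 3r - 10 = (r - 1)(r + 2)(r + 5), so the eigenvalues are -5, -2, 1.
r=1: eigenvector (-3, 0, 1).
r=-2: eigenvector (-2, 1, 1).
r=-5: eigenvector (1, 0, 0).
P = [[-3, -2, 1], [0, 1, 0], [1, 1, 0]], D = diag(1, -2, -5), P⁻¹ = [[0, -1, 1], [0, 1, 0], [1, -1, 3]].
M² = P·diag(1, 4, 25)·P⁻¹ = [[25, -30, 72], [0, 4, 0], [0, 3, 1]].
The requested entry is 25.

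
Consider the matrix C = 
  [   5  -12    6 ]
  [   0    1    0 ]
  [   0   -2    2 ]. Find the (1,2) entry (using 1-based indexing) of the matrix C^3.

-468

Characteristic polynomial: r^3 - 8r^2 + 17r - 10 = (r - 5)(r - 2)(r - 1), so the eigenvalues are 1, 2, 5.
r=5: eigenvector (1, 0, 0).
r=2: eigenvector (-2, 0, 1).
r=1: eigenvector (0, 1, 2).
P = [[1, -2, 0], [0, 0, 1], [0, 1, 2]], D = diag(5, 2, 1), P⁻¹ = [[1, -4, 2], [0, -2, 1], [0, 1, 0]].
C³ = P·diag(125, 8, 1)·P⁻¹ = [[125, -468, 234], [0, 1, 0], [0, -14, 8]].
The requested entry is -468.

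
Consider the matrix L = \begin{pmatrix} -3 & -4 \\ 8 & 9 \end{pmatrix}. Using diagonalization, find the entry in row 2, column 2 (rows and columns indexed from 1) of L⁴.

Characteristic polynomial: r^2 - 6r + 5 = (r - 5)(r - 1), so the eigenvalues are 1, 5.
r=5: eigenvector (1, -2).
r=1: eigenvector (1, -1).
P = [[1, 1], [-2, -1]], D = diag(5, 1), P⁻¹ = [[-1, -1], [2, 1]].
L⁴ = P·diag(625, 1)·P⁻¹ = [[-623, -624], [1248, 1249]].
The requested entry is 1249.

1249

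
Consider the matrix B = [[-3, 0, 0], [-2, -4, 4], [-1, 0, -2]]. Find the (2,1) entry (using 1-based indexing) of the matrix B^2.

Characteristic polynomial: s^3 + 9s^2 + 26s + 24 = (s + 2)(s + 3)(s + 4), so the eigenvalues are -4, -3, -2.
s=-2: eigenvector (0, 2, 1).
s=-4: eigenvector (0, 1, 0).
s=-3: eigenvector (1, 2, 1).
P = [[0, 0, 1], [2, 1, 2], [1, 0, 1]], D = diag(-2, -4, -3), P⁻¹ = [[-1, 0, 1], [0, 1, -2], [1, 0, 0]].
B² = P·diag(4, 16, 9)·P⁻¹ = [[9, 0, 0], [10, 16, -24], [5, 0, 4]].
The requested entry is 10.

10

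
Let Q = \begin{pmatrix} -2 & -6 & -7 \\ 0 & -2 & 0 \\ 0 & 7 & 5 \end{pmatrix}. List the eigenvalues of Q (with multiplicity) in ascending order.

-2, -2, 5

Characteristic polynomial: p(λ) = λ^3 - λ^2 - 16λ - 20 = (λ - 5)(λ + 2)^2.
Roots (with multiplicity): -2, -2, 5.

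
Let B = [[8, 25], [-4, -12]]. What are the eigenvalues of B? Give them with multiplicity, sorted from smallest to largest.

Characteristic polynomial: p(μ) = μ^2 + 4μ + 4 = (μ + 2)^2.
Roots (with multiplicity): -2, -2.

-2, -2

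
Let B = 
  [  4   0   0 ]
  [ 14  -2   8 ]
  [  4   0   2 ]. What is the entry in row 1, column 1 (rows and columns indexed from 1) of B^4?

Characteristic polynomial: λ^3 - 4λ^2 - 4λ + 16 = (λ - 4)(λ - 2)(λ + 2), so the eigenvalues are -2, 2, 4.
λ=-2: eigenvector (0, 1, 0).
λ=4: eigenvector (1, 5, 2).
λ=2: eigenvector (0, 2, 1).
P = [[0, 1, 0], [1, 5, 2], [0, 2, 1]], D = diag(-2, 4, 2), P⁻¹ = [[-1, 1, -2], [1, 0, 0], [-2, 0, 1]].
B⁴ = P·diag(16, 256, 16)·P⁻¹ = [[256, 0, 0], [1200, 16, 0], [480, 0, 16]].
The requested entry is 256.

256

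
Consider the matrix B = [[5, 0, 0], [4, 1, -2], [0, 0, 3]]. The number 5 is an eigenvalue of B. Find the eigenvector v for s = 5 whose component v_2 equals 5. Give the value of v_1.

5

B − 5I = [[0, 0, 0], [4, -4, -2], [0, 0, -2]].
Solving (B − 5I)v = 0 gives the eigenspace spanned by (5, 5, 0).
With v_2 = 5, v = (5, 5, 0), so v_1 = 5.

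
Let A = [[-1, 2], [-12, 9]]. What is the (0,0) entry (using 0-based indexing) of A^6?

-29063

Characteristic polynomial: t^2 - 8t + 15 = (t - 5)(t - 3), so the eigenvalues are 3, 5.
t=5: eigenvector (1, 3).
t=3: eigenvector (1, 2).
P = [[1, 1], [3, 2]], D = diag(5, 3), P⁻¹ = [[-2, 1], [3, -1]].
A⁶ = P·diag(15625, 729)·P⁻¹ = [[-29063, 14896], [-89376, 45417]].
The requested entry is -29063.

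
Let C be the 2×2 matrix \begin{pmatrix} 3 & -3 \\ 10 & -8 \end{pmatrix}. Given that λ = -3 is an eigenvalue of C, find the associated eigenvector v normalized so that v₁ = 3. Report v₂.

6

C + 3I = [[6, -3], [10, -5]].
Solving (C + 3I)v = 0 gives the eigenspace spanned by (3, 6).
With v₁ = 3, v = (3, 6), so v₂ = 6.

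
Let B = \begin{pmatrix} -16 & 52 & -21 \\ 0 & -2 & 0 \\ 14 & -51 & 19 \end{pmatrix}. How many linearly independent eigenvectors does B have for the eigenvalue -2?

B + 2I = [[-14, 52, -21], [0, 0, 0], [14, -51, 21]].
This matrix has rank 2, so its null space has dimension 3 − 2 = 1.

1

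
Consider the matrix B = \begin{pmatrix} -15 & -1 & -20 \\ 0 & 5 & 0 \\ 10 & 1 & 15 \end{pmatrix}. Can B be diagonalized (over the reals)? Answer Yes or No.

No

Characteristic polynomial: p(r) = r^3 - 5r^2 - 25r + 125 = (r - 5)^2(r + 5).
r = 5 has algebraic multiplicity 2; rank(B − 5I) = 2, so geometric multiplicity = 1.
Geometric multiplicity < algebraic multiplicity, so B is not diagonalizable.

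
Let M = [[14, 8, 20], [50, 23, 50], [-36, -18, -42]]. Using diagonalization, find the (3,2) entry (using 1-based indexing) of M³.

Characteristic polynomial: r^3 + 5r^2 - 12r - 36 = (r - 3)(r + 2)(r + 6), so the eigenvalues are -6, -2, 3.
r=-2: eigenvector (1, -2, 0).
r=-6: eigenvector (-1, 0, 1).
r=3: eigenvector (0, 5, -2).
P = [[1, -1, 0], [-2, 0, 5], [0, 1, -2]], D = diag(-2, -6, 3), P⁻¹ = [[5, 2, 5], [4, 2, 5], [2, 1, 2]].
M³ = P·diag(-8, -216, 27)·P⁻¹ = [[824, 416, 1040], [350, 167, 350], [-972, -486, -1188]].
The requested entry is -486.

-486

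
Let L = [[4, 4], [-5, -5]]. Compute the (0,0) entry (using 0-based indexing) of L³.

Characteristic polynomial: μ^2 + μ = μ(μ + 1), so the eigenvalues are -1, 0.
μ=-1: eigenvector (-4, 5).
μ=0: eigenvector (-1, 1).
P = [[-4, -1], [5, 1]], D = diag(-1, 0), P⁻¹ = [[1, 1], [-5, -4]].
L³ = P·diag(-1, 0)·P⁻¹ = [[4, 4], [-5, -5]].
The requested entry is 4.

4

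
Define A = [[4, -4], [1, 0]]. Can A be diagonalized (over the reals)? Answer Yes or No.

Characteristic polynomial: p(t) = t^2 - 4t + 4 = (t - 2)^2.
t = 2 has algebraic multiplicity 2; rank(A − 2I) = 1, so geometric multiplicity = 1.
Geometric multiplicity < algebraic multiplicity, so A is not diagonalizable.

No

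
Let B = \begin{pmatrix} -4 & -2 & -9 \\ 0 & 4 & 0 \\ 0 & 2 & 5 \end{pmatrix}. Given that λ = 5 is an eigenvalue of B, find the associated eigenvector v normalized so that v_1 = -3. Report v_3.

B − 5I = [[-9, -2, -9], [0, -1, 0], [0, 2, 0]].
Solving (B − 5I)v = 0 gives the eigenspace spanned by (-3, 0, 3).
With v_1 = -3, v = (-3, 0, 3), so v_3 = 3.

3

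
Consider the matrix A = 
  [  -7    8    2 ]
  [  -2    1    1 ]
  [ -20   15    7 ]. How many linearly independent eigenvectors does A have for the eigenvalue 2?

A − 2I = [[-9, 8, 2], [-2, -1, 1], [-20, 15, 5]].
This matrix has rank 2, so its null space has dimension 3 − 2 = 1.

1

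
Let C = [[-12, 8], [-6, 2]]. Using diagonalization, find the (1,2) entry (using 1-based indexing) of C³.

Characteristic polynomial: μ^2 + 10μ + 24 = (μ + 4)(μ + 6), so the eigenvalues are -6, -4.
μ=-6: eigenvector (4, 3).
μ=-4: eigenvector (1, 1).
P = [[4, 1], [3, 1]], D = diag(-6, -4), P⁻¹ = [[1, -1], [-3, 4]].
C³ = P·diag(-216, -64)·P⁻¹ = [[-672, 608], [-456, 392]].
The requested entry is 608.

608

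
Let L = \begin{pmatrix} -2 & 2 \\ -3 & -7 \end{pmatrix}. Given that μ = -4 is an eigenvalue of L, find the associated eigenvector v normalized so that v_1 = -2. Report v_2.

L + 4I = [[2, 2], [-3, -3]].
Solving (L + 4I)v = 0 gives the eigenspace spanned by (-2, 2).
With v_1 = -2, v = (-2, 2), so v_2 = 2.

2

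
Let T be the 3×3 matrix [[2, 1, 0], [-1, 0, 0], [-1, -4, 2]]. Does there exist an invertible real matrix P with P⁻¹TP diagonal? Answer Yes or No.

Characteristic polynomial: p(s) = s^3 - 4s^2 + 5s - 2 = (s - 2)(s - 1)^2.
s = 1 has algebraic multiplicity 2; rank(T − 1I) = 2, so geometric multiplicity = 1.
Geometric multiplicity < algebraic multiplicity, so T is not diagonalizable.

No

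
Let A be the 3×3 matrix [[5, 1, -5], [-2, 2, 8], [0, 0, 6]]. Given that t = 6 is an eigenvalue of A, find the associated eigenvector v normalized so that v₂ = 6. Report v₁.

-4

A − 6I = [[-1, 1, -5], [-2, -4, 8], [0, 0, 0]].
Solving (A − 6I)v = 0 gives the eigenspace spanned by (-4, 6, 2).
With v₂ = 6, v = (-4, 6, 2), so v₁ = -4.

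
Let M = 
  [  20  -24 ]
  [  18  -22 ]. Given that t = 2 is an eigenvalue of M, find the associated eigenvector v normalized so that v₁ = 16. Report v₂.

12

M − 2I = [[18, -24], [18, -24]].
Solving (M − 2I)v = 0 gives the eigenspace spanned by (16, 12).
With v₁ = 16, v = (16, 12), so v₂ = 12.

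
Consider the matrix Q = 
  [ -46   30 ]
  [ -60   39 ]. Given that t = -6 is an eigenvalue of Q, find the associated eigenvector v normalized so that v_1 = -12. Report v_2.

Q + 6I = [[-40, 30], [-60, 45]].
Solving (Q + 6I)v = 0 gives the eigenspace spanned by (-12, -16).
With v_1 = -12, v = (-12, -16), so v_2 = -16.

-16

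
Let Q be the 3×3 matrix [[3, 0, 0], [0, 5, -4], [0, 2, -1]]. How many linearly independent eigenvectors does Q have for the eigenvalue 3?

Q − 3I = [[0, 0, 0], [0, 2, -4], [0, 2, -4]].
This matrix has rank 1, so its null space has dimension 3 − 1 = 2.

2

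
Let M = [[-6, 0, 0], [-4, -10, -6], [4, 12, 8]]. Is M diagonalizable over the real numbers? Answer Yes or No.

Characteristic polynomial: p(t) = t^3 + 8t^2 + 4t - 48 = (t - 2)(t + 4)(t + 6).
All 3 eigenvalues are distinct, so M is diagonalizable.

Yes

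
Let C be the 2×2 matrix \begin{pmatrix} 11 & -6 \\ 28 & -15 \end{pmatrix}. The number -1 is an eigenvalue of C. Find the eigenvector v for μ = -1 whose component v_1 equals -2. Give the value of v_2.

-4

C + 1I = [[12, -6], [28, -14]].
Solving (C + 1I)v = 0 gives the eigenspace spanned by (-2, -4).
With v_1 = -2, v = (-2, -4), so v_2 = -4.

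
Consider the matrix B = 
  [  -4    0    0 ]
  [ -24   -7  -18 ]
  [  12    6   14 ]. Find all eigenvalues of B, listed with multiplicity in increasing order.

Characteristic polynomial: p(r) = r^3 - 3r^2 - 18r + 40 = (r - 5)(r - 2)(r + 4).
Roots (with multiplicity): -4, 2, 5.

-4, 2, 5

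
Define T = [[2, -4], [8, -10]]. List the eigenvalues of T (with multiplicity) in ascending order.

Characteristic polynomial: p(μ) = μ^2 + 8μ + 12 = (μ + 2)(μ + 6).
Roots (with multiplicity): -6, -2.

-6, -2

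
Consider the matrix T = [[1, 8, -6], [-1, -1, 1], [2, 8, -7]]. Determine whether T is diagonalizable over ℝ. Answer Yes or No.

Characteristic polynomial: p(λ) = λ^3 + 7λ^2 + 11λ + 5 = (λ + 1)^2(λ + 5).
λ = -1 has algebraic multiplicity 2; rank(T + 1I) = 2, so geometric multiplicity = 1.
Geometric multiplicity < algebraic multiplicity, so T is not diagonalizable.

No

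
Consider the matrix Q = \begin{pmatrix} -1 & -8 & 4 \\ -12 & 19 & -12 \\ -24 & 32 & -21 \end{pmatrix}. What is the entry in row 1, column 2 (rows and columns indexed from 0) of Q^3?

-84

Characteristic polynomial: s^3 + 3s^2 - 13s - 15 = (s - 3)(s + 1)(s + 5), so the eigenvalues are -5, -1, 3.
s=-1: eigenvector (1, -3, -6).
s=-5: eigenvector (0, 1, 2).
s=3: eigenvector (1, -3, -5).
P = [[1, 0, 1], [-3, 1, -3], [-6, 2, -5]], D = diag(-1, -5, 3), P⁻¹ = [[1, 2, -1], [3, 1, 0], [0, -2, 1]].
Q³ = P·diag(-1, -125, 27)·P⁻¹ = [[-1, -56, 28], [-372, 43, -84], [-744, 32, -141]].
The requested entry is -84.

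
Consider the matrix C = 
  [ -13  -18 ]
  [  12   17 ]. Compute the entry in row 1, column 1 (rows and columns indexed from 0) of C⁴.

1873

Characteristic polynomial: t^2 - 4t - 5 = (t - 5)(t + 1), so the eigenvalues are -1, 5.
t=5: eigenvector (-1, 1).
t=-1: eigenvector (3, -2).
P = [[-1, 3], [1, -2]], D = diag(5, -1), P⁻¹ = [[2, 3], [1, 1]].
C⁴ = P·diag(625, 1)·P⁻¹ = [[-1247, -1872], [1248, 1873]].
The requested entry is 1873.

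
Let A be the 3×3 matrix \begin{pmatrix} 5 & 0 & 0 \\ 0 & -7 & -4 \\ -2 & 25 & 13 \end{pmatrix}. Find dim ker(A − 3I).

1

A − 3I = [[2, 0, 0], [0, -10, -4], [-2, 25, 10]].
This matrix has rank 2, so its null space has dimension 3 − 2 = 1.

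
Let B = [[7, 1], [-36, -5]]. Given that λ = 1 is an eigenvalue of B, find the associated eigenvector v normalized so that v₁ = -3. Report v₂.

B − 1I = [[6, 1], [-36, -6]].
Solving (B − 1I)v = 0 gives the eigenspace spanned by (-3, 18).
With v₁ = -3, v = (-3, 18), so v₂ = 18.

18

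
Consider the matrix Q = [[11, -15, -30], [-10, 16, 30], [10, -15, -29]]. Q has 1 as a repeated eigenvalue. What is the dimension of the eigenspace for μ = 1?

Q − 1I = [[10, -15, -30], [-10, 15, 30], [10, -15, -30]].
This matrix has rank 1, so its null space has dimension 3 − 1 = 2.

2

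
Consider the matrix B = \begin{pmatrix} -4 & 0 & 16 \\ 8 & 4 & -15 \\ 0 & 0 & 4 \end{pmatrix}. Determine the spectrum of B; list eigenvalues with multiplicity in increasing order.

Characteristic polynomial: p(r) = r^3 - 4r^2 - 16r + 64 = (r - 4)^2(r + 4).
Roots (with multiplicity): -4, 4, 4.

-4, 4, 4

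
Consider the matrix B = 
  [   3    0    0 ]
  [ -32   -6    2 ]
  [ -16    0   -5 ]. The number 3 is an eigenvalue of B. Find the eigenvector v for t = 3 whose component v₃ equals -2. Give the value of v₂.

-4

B − 3I = [[0, 0, 0], [-32, -9, 2], [-16, 0, -8]].
Solving (B − 3I)v = 0 gives the eigenspace spanned by (1, -4, -2).
With v₃ = -2, v = (1, -4, -2), so v₂ = -4.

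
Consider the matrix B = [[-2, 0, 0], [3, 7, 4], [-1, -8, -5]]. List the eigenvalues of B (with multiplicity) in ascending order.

-2, -1, 3

Characteristic polynomial: p(μ) = μ^3 - 7μ - 6 = (μ - 3)(μ + 1)(μ + 2).
Roots (with multiplicity): -2, -1, 3.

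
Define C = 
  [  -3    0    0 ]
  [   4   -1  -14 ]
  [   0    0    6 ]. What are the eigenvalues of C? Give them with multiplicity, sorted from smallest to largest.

Characteristic polynomial: p(μ) = μ^3 - 2μ^2 - 21μ - 18 = (μ - 6)(μ + 1)(μ + 3).
Roots (with multiplicity): -3, -1, 6.

-3, -1, 6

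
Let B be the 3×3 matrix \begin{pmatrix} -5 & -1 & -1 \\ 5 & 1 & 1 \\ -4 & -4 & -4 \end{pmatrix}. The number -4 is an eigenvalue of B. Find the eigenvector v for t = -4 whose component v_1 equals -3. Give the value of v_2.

B + 4I = [[-1, -1, -1], [5, 5, 1], [-4, -4, 0]].
Solving (B + 4I)v = 0 gives the eigenspace spanned by (-3, 3, 0).
With v_1 = -3, v = (-3, 3, 0), so v_2 = 3.

3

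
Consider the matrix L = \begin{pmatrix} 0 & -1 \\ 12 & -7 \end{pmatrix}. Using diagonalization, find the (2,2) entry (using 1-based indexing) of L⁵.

Characteristic polynomial: μ^2 + 7μ + 12 = (μ + 3)(μ + 4), so the eigenvalues are -4, -3.
μ=-4: eigenvector (1, 4).
μ=-3: eigenvector (-1, -3).
P = [[1, -1], [4, -3]], D = diag(-4, -3), P⁻¹ = [[-3, 1], [-4, 1]].
L⁵ = P·diag(-1024, -243)·P⁻¹ = [[2100, -781], [9372, -3367]].
The requested entry is -3367.

-3367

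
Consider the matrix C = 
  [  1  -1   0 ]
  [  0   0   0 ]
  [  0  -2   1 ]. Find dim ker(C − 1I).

C − 1I = [[0, -1, 0], [0, -1, 0], [0, -2, 0]].
This matrix has rank 1, so its null space has dimension 3 − 1 = 2.

2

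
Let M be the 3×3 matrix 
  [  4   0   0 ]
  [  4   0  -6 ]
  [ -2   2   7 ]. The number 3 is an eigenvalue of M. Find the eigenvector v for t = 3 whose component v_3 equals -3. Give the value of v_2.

M − 3I = [[1, 0, 0], [4, -3, -6], [-2, 2, 4]].
Solving (M − 3I)v = 0 gives the eigenspace spanned by (0, 6, -3).
With v_3 = -3, v = (0, 6, -3), so v_2 = 6.

6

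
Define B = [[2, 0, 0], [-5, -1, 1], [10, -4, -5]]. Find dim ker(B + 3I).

B + 3I = [[5, 0, 0], [-5, 2, 1], [10, -4, -2]].
This matrix has rank 2, so its null space has dimension 3 − 2 = 1.

1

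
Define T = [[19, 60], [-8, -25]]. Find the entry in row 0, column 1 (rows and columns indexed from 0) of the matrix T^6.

Characteristic polynomial: s^2 + 6s + 5 = (s + 1)(s + 5), so the eigenvalues are -5, -1.
s=-5: eigenvector (-5, 2).
s=-1: eigenvector (-3, 1).
P = [[-5, -3], [2, 1]], D = diag(-5, -1), P⁻¹ = [[1, 3], [-2, -5]].
T⁶ = P·diag(15625, 1)·P⁻¹ = [[-78119, -234360], [31248, 93745]].
The requested entry is -234360.

-234360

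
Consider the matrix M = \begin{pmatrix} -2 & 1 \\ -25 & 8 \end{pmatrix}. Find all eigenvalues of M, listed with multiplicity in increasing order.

Characteristic polynomial: p(s) = s^2 - 6s + 9 = (s - 3)^2.
Roots (with multiplicity): 3, 3.

3, 3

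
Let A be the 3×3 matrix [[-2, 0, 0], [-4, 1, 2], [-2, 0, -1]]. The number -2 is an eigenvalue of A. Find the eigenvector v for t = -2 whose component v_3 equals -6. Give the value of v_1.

-3

A + 2I = [[0, 0, 0], [-4, 3, 2], [-2, 0, 1]].
Solving (A + 2I)v = 0 gives the eigenspace spanned by (-3, 0, -6).
With v_3 = -6, v = (-3, 0, -6), so v_1 = -3.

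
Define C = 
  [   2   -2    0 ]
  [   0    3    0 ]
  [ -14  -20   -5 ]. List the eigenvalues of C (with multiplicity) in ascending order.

-5, 2, 3

Characteristic polynomial: p(t) = t^3 - 19t + 30 = (t - 3)(t - 2)(t + 5).
Roots (with multiplicity): -5, 2, 3.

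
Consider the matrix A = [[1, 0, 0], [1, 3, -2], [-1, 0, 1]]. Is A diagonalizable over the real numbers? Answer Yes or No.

Characteristic polynomial: p(r) = r^3 - 5r^2 + 7r - 3 = (r - 3)(r - 1)^2.
r = 1 has algebraic multiplicity 2; rank(A − 1I) = 2, so geometric multiplicity = 1.
Geometric multiplicity < algebraic multiplicity, so A is not diagonalizable.

No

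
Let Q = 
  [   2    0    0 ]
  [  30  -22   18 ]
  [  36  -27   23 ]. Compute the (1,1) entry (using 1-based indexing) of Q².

Characteristic polynomial: t^3 - 3t^2 - 18t + 40 = (t - 5)(t - 2)(t + 4), so the eigenvalues are -4, 2, 5.
t=-4: eigenvector (0, 1, 1).
t=2: eigenvector (1, -1, -3).
t=5: eigenvector (0, 2, 3).
P = [[0, 1, 0], [1, -1, 2], [1, -3, 3]], D = diag(-4, 2, 5), P⁻¹ = [[-3, 3, -2], [1, 0, 0], [2, -1, 1]].
Q² = P·diag(16, 4, 25)·P⁻¹ = [[4, 0, 0], [48, -2, 18], [90, -27, 43]].
The requested entry is 4.

4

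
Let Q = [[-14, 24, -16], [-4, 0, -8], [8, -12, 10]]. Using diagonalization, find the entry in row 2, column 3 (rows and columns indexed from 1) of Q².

Characteristic polynomial: t^3 + 4t^2 - 12t = t(t - 2)(t + 6), so the eigenvalues are -6, 0, 2.
t=2: eigenvector (-7, -2, 4).
t=0: eigenvector (4, 1, -2).
t=-6: eigenvector (-2, 0, 1).
P = [[-7, 4, -2], [-2, 1, 0], [4, -2, 1]], D = diag(2, 0, -6), P⁻¹ = [[1, 0, 2], [2, 1, 4], [0, 2, 1]].
Q² = P·diag(4, 0, 36)·P⁻¹ = [[-28, -144, -128], [-8, 0, -16], [16, 72, 68]].
The requested entry is -16.

-16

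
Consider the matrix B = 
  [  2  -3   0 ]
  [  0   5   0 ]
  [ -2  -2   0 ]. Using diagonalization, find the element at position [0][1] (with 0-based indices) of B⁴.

Characteristic polynomial: t^3 - 7t^2 + 10t = t(t - 5)(t - 2), so the eigenvalues are 0, 2, 5.
t=2: eigenvector (1, 0, -1).
t=5: eigenvector (-1, 1, 0).
t=0: eigenvector (0, 0, 1).
P = [[1, -1, 0], [0, 1, 0], [-1, 0, 1]], D = diag(2, 5, 0), P⁻¹ = [[1, 1, 0], [0, 1, 0], [1, 1, 1]].
B⁴ = P·diag(16, 625, 0)·P⁻¹ = [[16, -609, 0], [0, 625, 0], [-16, -16, 0]].
The requested entry is -609.

-609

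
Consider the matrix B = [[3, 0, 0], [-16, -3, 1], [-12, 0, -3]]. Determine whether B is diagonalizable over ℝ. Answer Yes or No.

Characteristic polynomial: p(s) = s^3 + 3s^2 - 9s - 27 = (s - 3)(s + 3)^2.
s = -3 has algebraic multiplicity 2; rank(B + 3I) = 2, so geometric multiplicity = 1.
Geometric multiplicity < algebraic multiplicity, so B is not diagonalizable.

No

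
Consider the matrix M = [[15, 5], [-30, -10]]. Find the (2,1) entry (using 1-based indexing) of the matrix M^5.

Characteristic polynomial: λ^2 - 5λ = λ(λ - 5), so the eigenvalues are 0, 5.
λ=5: eigenvector (1, -2).
λ=0: eigenvector (1, -3).
P = [[1, 1], [-2, -3]], D = diag(5, 0), P⁻¹ = [[3, 1], [-2, -1]].
M⁵ = P·diag(3125, 0)·P⁻¹ = [[9375, 3125], [-18750, -6250]].
The requested entry is -18750.

-18750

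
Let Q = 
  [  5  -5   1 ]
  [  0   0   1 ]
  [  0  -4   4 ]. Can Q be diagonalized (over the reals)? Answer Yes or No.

No

Characteristic polynomial: p(s) = s^3 - 9s^2 + 24s - 20 = (s - 5)(s - 2)^2.
s = 2 has algebraic multiplicity 2; rank(Q − 2I) = 2, so geometric multiplicity = 1.
Geometric multiplicity < algebraic multiplicity, so Q is not diagonalizable.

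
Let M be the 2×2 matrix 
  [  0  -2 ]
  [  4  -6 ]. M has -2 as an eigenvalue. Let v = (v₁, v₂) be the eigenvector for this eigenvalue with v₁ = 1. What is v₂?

1

M + 2I = [[2, -2], [4, -4]].
Solving (M + 2I)v = 0 gives the eigenspace spanned by (1, 1).
With v₁ = 1, v = (1, 1), so v₂ = 1.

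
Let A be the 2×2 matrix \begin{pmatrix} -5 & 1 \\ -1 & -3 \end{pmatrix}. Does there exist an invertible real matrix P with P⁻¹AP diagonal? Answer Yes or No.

Characteristic polynomial: p(μ) = μ^2 + 8μ + 16 = (μ + 4)^2.
μ = -4 has algebraic multiplicity 2; rank(A + 4I) = 1, so geometric multiplicity = 1.
Geometric multiplicity < algebraic multiplicity, so A is not diagonalizable.

No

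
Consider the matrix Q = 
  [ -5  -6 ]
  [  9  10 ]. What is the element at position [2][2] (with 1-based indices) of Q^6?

Characteristic polynomial: s^2 - 5s + 4 = (s - 4)(s - 1), so the eigenvalues are 1, 4.
s=1: eigenvector (1, -1).
s=4: eigenvector (-2, 3).
P = [[1, -2], [-1, 3]], D = diag(1, 4), P⁻¹ = [[3, 2], [1, 1]].
Q⁶ = P·diag(1, 4096)·P⁻¹ = [[-8189, -8190], [12285, 12286]].
The requested entry is 12286.

12286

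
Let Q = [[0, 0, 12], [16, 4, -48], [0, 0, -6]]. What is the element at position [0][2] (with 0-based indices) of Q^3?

432

Characteristic polynomial: t^3 + 2t^2 - 24t = t(t - 4)(t + 6), so the eigenvalues are -6, 0, 4.
t=4: eigenvector (0, 1, 0).
t=0: eigenvector (1, -4, 0).
t=-6: eigenvector (-2, 8, 1).
P = [[0, 1, -2], [1, -4, 8], [0, 0, 1]], D = diag(4, 0, -6), P⁻¹ = [[4, 1, 0], [1, 0, 2], [0, 0, 1]].
Q³ = P·diag(64, 0, -216)·P⁻¹ = [[0, 0, 432], [256, 64, -1728], [0, 0, -216]].
The requested entry is 432.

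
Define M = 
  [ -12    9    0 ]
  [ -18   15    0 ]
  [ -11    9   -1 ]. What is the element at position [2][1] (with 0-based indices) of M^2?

Characteristic polynomial: r^3 - 2r^2 - 21r - 18 = (r - 6)(r + 1)(r + 3), so the eigenvalues are -3, -1, 6.
r=6: eigenvector (-1, -2, -1).
r=-3: eigenvector (1, 1, 1).
r=-1: eigenvector (0, 0, 1).
P = [[-1, 1, 0], [-2, 1, 0], [-1, 1, 1]], D = diag(6, -3, -1), P⁻¹ = [[1, -1, 0], [2, -1, 0], [-1, 0, 1]].
M² = P·diag(36, 9, 1)·P⁻¹ = [[-18, 27, 0], [-54, 63, 0], [-19, 27, 1]].
The requested entry is 27.

27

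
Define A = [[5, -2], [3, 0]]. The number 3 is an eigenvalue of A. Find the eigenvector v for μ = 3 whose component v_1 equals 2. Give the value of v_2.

2

A − 3I = [[2, -2], [3, -3]].
Solving (A − 3I)v = 0 gives the eigenspace spanned by (2, 2).
With v_1 = 2, v = (2, 2), so v_2 = 2.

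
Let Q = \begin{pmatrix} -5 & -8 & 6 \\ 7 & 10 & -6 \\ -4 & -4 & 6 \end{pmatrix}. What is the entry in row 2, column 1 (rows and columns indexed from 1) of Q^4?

Characteristic polynomial: μ^3 - 11μ^2 + 36μ - 36 = (μ - 6)(μ - 3)(μ - 2), so the eigenvalues are 2, 3, 6.
μ=3: eigenvector (1, -1, 0).
μ=2: eigenvector (2, -1, 1).
μ=6: eigenvector (2, -2, 1).
P = [[1, 2, 2], [-1, -1, -2], [0, 1, 1]], D = diag(3, 2, 6), P⁻¹ = [[1, 0, -2], [1, 1, 0], [-1, -1, 1]].
Q⁴ = P·diag(81, 16, 1296)·P⁻¹ = [[-2479, -2560, 2430], [2495, 2576, -2430], [-1280, -1280, 1296]].
The requested entry is 2495.

2495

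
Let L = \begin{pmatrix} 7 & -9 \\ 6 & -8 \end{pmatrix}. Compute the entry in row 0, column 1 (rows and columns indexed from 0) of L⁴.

Characteristic polynomial: r^2 + r - 2 = (r - 1)(r + 2), so the eigenvalues are -2, 1.
r=-2: eigenvector (1, 1).
r=1: eigenvector (-3, -2).
P = [[1, -3], [1, -2]], D = diag(-2, 1), P⁻¹ = [[-2, 3], [-1, 1]].
L⁴ = P·diag(16, 1)·P⁻¹ = [[-29, 45], [-30, 46]].
The requested entry is 45.

45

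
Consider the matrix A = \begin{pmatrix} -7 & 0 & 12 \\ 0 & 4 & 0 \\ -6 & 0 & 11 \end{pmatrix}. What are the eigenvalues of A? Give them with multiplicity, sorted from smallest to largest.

Characteristic polynomial: p(s) = s^3 - 8s^2 + 11s + 20 = (s - 5)(s - 4)(s + 1).
Roots (with multiplicity): -1, 4, 5.

-1, 4, 5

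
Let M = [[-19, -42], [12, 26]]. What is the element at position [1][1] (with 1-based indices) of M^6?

Characteristic polynomial: λ^2 - 7λ + 10 = (λ - 5)(λ - 2), so the eigenvalues are 2, 5.
λ=5: eigenvector (-7, 4).
λ=2: eigenvector (-2, 1).
P = [[-7, -2], [4, 1]], D = diag(5, 2), P⁻¹ = [[1, 2], [-4, -7]].
M⁶ = P·diag(15625, 64)·P⁻¹ = [[-108863, -217854], [62244, 124552]].
The requested entry is -108863.

-108863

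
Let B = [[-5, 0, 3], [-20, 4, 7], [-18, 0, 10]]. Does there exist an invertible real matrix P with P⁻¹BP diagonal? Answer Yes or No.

Characteristic polynomial: p(λ) = λ^3 - 9λ^2 + 24λ - 16 = (λ - 4)^2(λ - 1).
λ = 4 has algebraic multiplicity 2; rank(B − 4I) = 2, so geometric multiplicity = 1.
Geometric multiplicity < algebraic multiplicity, so B is not diagonalizable.

No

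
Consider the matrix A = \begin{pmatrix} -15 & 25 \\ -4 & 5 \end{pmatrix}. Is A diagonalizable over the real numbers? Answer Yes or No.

Characteristic polynomial: p(μ) = μ^2 + 10μ + 25 = (μ + 5)^2.
μ = -5 has algebraic multiplicity 2; rank(A + 5I) = 1, so geometric multiplicity = 1.
Geometric multiplicity < algebraic multiplicity, so A is not diagonalizable.

No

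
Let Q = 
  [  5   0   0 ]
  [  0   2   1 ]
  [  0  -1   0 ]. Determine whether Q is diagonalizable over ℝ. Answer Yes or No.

Characteristic polynomial: p(μ) = μ^3 - 7μ^2 + 11μ - 5 = (μ - 5)(μ - 1)^2.
μ = 1 has algebraic multiplicity 2; rank(Q − 1I) = 2, so geometric multiplicity = 1.
Geometric multiplicity < algebraic multiplicity, so Q is not diagonalizable.

No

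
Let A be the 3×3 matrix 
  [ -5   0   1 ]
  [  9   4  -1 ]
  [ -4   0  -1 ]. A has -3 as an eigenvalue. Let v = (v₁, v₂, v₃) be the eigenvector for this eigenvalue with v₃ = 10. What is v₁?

5

A + 3I = [[-2, 0, 1], [9, 7, -1], [-4, 0, 2]].
Solving (A + 3I)v = 0 gives the eigenspace spanned by (5, -5, 10).
With v₃ = 10, v = (5, -5, 10), so v₁ = 5.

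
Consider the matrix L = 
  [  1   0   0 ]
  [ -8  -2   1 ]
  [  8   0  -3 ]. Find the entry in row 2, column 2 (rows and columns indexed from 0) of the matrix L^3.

-27

Characteristic polynomial: μ^3 + 4μ^2 + μ - 6 = (μ - 1)(μ + 2)(μ + 3), so the eigenvalues are -3, -2, 1.
μ=1: eigenvector (1, -2, 2).
μ=-2: eigenvector (0, 1, 0).
μ=-3: eigenvector (0, -1, 1).
P = [[1, 0, 0], [-2, 1, -1], [2, 0, 1]], D = diag(1, -2, -3), P⁻¹ = [[1, 0, 0], [0, 1, 1], [-2, 0, 1]].
L³ = P·diag(1, -8, -27)·P⁻¹ = [[1, 0, 0], [-56, -8, 19], [56, 0, -27]].
The requested entry is -27.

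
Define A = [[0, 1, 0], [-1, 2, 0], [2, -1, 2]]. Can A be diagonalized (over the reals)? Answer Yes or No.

No

Characteristic polynomial: p(t) = t^3 - 4t^2 + 5t - 2 = (t - 2)(t - 1)^2.
t = 1 has algebraic multiplicity 2; rank(A − 1I) = 2, so geometric multiplicity = 1.
Geometric multiplicity < algebraic multiplicity, so A is not diagonalizable.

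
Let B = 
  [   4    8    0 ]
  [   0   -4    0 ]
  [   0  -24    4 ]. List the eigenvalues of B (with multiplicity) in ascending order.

Characteristic polynomial: p(s) = s^3 - 4s^2 - 16s + 64 = (s - 4)^2(s + 4).
Roots (with multiplicity): -4, 4, 4.

-4, 4, 4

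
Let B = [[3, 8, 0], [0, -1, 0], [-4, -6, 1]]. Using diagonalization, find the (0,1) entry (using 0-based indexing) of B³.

56

Characteristic polynomial: r^3 - 3r^2 - r + 3 = (r - 3)(r - 1)(r + 1), so the eigenvalues are -1, 1, 3.
r=1: eigenvector (0, 0, 1).
r=-1: eigenvector (-2, 1, -1).
r=3: eigenvector (1, 0, -2).
P = [[0, -2, 1], [0, 1, 0], [1, -1, -2]], D = diag(1, -1, 3), P⁻¹ = [[2, 5, 1], [0, 1, 0], [1, 2, 0]].
B³ = P·diag(1, -1, 27)·P⁻¹ = [[27, 56, 0], [0, -1, 0], [-52, -102, 1]].
The requested entry is 56.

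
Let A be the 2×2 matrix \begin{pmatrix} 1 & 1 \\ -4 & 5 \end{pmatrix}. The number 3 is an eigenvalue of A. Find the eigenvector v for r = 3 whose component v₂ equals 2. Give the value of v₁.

1

A − 3I = [[-2, 1], [-4, 2]].
Solving (A − 3I)v = 0 gives the eigenspace spanned by (1, 2).
With v₂ = 2, v = (1, 2), so v₁ = 1.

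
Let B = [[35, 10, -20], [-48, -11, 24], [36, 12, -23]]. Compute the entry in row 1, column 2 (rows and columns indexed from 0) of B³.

Characteristic polynomial: r^3 - r^2 - 25r + 25 = (r - 5)(r - 1)(r + 5), so the eigenvalues are -5, 1, 5.
r=-5: eigenvector (1, 0, 2).
r=5: eigenvector (1, -3, 0).
r=1: eigenvector (0, 2, 1).
P = [[1, 1, 0], [0, -3, 2], [2, 0, 1]], D = diag(-5, 5, 1), P⁻¹ = [[-3, -1, 2], [4, 1, -2], [6, 2, -3]].
B³ = P·diag(-125, 125, 1)·P⁻¹ = [[875, 250, -500], [-1488, -371, 744], [756, 252, -503]].
The requested entry is 744.

744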